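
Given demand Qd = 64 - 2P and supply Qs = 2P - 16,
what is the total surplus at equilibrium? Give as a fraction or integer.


Find equilibrium: 64 - 2P = 2P - 16
64 + 16 = 4P
P* = 80/4 = 20
Q* = 2*20 - 16 = 24
Inverse demand: P = 32 - Q/2, so P_max = 32
Inverse supply: P = 8 + Q/2, so P_min = 8
CS = (1/2) * 24 * (32 - 20) = 144
PS = (1/2) * 24 * (20 - 8) = 144
TS = CS + PS = 144 + 144 = 288

288


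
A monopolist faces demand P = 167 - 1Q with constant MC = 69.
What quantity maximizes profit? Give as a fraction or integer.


TR = P*Q = (167 - 1Q)Q = 167Q - 1Q^2
MR = dTR/dQ = 167 - 2Q
Set MR = MC:
167 - 2Q = 69
98 = 2Q
Q* = 98/2 = 49

49


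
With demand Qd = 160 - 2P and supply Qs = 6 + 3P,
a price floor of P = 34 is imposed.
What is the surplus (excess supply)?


At P = 34:
Qd = 160 - 2*34 = 92
Qs = 6 + 3*34 = 108
Surplus = Qs - Qd = 108 - 92 = 16

16


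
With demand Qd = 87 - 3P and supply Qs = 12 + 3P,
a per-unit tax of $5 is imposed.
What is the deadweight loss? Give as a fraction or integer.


Pre-tax equilibrium quantity: Q* = 99/2
Post-tax equilibrium quantity: Q_tax = 42
Reduction in quantity: Q* - Q_tax = 15/2
DWL = (1/2) * tax * (Q* - Q_tax)
DWL = (1/2) * 5 * 15/2 = 75/4

75/4


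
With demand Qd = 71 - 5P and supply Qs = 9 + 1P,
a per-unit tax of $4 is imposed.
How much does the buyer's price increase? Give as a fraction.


With a per-unit tax, the buyer's price increase depends on relative slopes.
Supply slope: d = 1, Demand slope: b = 5
Buyer's price increase = d * tax / (b + d)
= 1 * 4 / (5 + 1)
= 4 / 6 = 2/3

2/3


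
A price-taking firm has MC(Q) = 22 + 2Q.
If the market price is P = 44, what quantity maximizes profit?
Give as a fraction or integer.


In perfect competition, profit is maximized where P = MC.
44 = 22 + 2Q
22 = 2Q
Q* = 22/2 = 11

11


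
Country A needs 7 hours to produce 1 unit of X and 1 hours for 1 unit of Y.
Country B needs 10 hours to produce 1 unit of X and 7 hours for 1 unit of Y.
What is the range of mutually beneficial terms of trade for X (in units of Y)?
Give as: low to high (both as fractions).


Opportunity cost of X for Country A = hours_X / hours_Y = 7/1 = 7 units of Y
Opportunity cost of X for Country B = hours_X / hours_Y = 10/7 = 10/7 units of Y
Terms of trade must be between the two opportunity costs.
Range: 10/7 to 7

10/7 to 7


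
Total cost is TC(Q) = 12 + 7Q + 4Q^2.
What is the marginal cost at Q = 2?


MC = dTC/dQ = 7 + 2*4*Q
At Q = 2:
MC = 7 + 8*2
MC = 7 + 16 = 23

23


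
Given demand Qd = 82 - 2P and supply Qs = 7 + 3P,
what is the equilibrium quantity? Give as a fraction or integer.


First find equilibrium price:
82 - 2P = 7 + 3P
P* = 75/5 = 15
Then substitute into demand:
Q* = 82 - 2 * 15 = 52

52


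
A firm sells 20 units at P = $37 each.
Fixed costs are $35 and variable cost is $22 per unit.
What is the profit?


Total Revenue = P * Q = 37 * 20 = $740
Total Cost = FC + VC*Q = 35 + 22*20 = $475
Profit = TR - TC = 740 - 475 = $265

$265


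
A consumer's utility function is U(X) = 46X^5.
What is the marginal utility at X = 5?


MU = dU/dX = 46*5*X^(5-1)
MU = 230*X^4
At X = 5:
MU = 230 * 5^4
MU = 230 * 625 = 143750

143750


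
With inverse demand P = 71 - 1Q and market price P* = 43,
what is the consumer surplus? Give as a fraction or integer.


Maximum willingness to pay (at Q=0): P_max = 71
Quantity demanded at P* = 43:
Q* = (71 - 43)/1 = 28
CS = (1/2) * Q* * (P_max - P*)
CS = (1/2) * 28 * (71 - 43)
CS = (1/2) * 28 * 28 = 392

392


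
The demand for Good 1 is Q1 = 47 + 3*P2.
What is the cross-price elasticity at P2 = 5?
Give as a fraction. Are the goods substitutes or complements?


dQ1/dP2 = 3
At P2 = 5: Q1 = 47 + 3*5 = 62
Exy = (dQ1/dP2)(P2/Q1) = 3 * 5 / 62 = 15/62
Since Exy > 0, the goods are substitutes.

15/62 (substitutes)


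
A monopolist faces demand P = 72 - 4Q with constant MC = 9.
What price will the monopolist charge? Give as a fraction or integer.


MR = 72 - 8Q
Set MR = MC: 72 - 8Q = 9
Q* = 63/8
Substitute into demand:
P* = 72 - 4*63/8 = 81/2

81/2


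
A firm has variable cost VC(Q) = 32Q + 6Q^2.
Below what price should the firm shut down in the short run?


AVC(Q) = VC(Q)/Q = 32 + 6Q
AVC is increasing in Q, so minimum AVC is at Q -> 0+.
Min AVC = 32
The firm should shut down if P < 32.

32


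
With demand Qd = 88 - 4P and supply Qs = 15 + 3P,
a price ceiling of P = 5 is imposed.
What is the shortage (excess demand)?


At P = 5:
Qd = 88 - 4*5 = 68
Qs = 15 + 3*5 = 30
Shortage = Qd - Qs = 68 - 30 = 38

38


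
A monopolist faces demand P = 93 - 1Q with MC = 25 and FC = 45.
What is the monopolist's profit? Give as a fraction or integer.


MR = MC: 93 - 2Q = 25
Q* = 34
P* = 93 - 1*34 = 59
Profit = (P* - MC)*Q* - FC
= (59 - 25)*34 - 45
= 34*34 - 45
= 1156 - 45 = 1111

1111


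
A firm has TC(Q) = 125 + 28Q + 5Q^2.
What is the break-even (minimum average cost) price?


AC(Q) = 125/Q + 28 + 5Q
To minimize: dAC/dQ = -125/Q^2 + 5 = 0
Q^2 = 125/5 = 25
Q* = 5
Min AC = 125/5 + 28 + 5*5
Min AC = 25 + 28 + 25 = 78

78


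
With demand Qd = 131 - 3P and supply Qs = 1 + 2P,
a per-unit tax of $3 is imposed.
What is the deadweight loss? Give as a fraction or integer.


Pre-tax equilibrium quantity: Q* = 53
Post-tax equilibrium quantity: Q_tax = 247/5
Reduction in quantity: Q* - Q_tax = 18/5
DWL = (1/2) * tax * (Q* - Q_tax)
DWL = (1/2) * 3 * 18/5 = 27/5

27/5


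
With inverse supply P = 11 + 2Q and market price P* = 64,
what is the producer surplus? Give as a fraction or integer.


Minimum supply price (at Q=0): P_min = 11
Quantity supplied at P* = 64:
Q* = (64 - 11)/2 = 53/2
PS = (1/2) * Q* * (P* - P_min)
PS = (1/2) * 53/2 * (64 - 11)
PS = (1/2) * 53/2 * 53 = 2809/4

2809/4


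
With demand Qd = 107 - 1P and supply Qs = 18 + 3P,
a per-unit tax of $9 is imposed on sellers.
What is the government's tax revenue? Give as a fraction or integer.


With tax on sellers, new supply: Qs' = 18 + 3(P - 9)
= 3P - 9
New equilibrium quantity:
Q_new = 78
Tax revenue = tax * Q_new = 9 * 78 = 702

702


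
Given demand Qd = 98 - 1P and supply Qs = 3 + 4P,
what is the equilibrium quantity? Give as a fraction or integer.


First find equilibrium price:
98 - 1P = 3 + 4P
P* = 95/5 = 19
Then substitute into demand:
Q* = 98 - 1 * 19 = 79

79


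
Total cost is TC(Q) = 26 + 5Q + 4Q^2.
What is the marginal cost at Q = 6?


MC = dTC/dQ = 5 + 2*4*Q
At Q = 6:
MC = 5 + 8*6
MC = 5 + 48 = 53

53


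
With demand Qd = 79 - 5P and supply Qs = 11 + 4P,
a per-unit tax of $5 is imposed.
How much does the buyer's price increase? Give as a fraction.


With a per-unit tax, the buyer's price increase depends on relative slopes.
Supply slope: d = 4, Demand slope: b = 5
Buyer's price increase = d * tax / (b + d)
= 4 * 5 / (5 + 4)
= 20 / 9 = 20/9

20/9


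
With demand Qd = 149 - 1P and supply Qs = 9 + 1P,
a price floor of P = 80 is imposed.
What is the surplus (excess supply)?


At P = 80:
Qd = 149 - 1*80 = 69
Qs = 9 + 1*80 = 89
Surplus = Qs - Qd = 89 - 69 = 20

20


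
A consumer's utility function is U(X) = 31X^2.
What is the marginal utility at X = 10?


MU = dU/dX = 31*2*X^(2-1)
MU = 62*X^1
At X = 10:
MU = 62 * 10^1
MU = 62 * 10 = 620

620


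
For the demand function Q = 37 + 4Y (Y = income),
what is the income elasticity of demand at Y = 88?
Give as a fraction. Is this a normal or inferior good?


dQ/dY = 4
At Y = 88: Q = 37 + 4*88 = 389
Ey = (dQ/dY)(Y/Q) = 4 * 88 / 389 = 352/389
Since Ey > 0, this is a normal good.

352/389 (normal good)


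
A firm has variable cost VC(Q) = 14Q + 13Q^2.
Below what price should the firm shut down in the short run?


AVC(Q) = VC(Q)/Q = 14 + 13Q
AVC is increasing in Q, so minimum AVC is at Q -> 0+.
Min AVC = 14
The firm should shut down if P < 14.

14


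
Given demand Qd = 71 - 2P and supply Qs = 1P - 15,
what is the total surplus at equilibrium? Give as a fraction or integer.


Find equilibrium: 71 - 2P = 1P - 15
71 + 15 = 3P
P* = 86/3 = 86/3
Q* = 1*86/3 - 15 = 41/3
Inverse demand: P = 71/2 - Q/2, so P_max = 71/2
Inverse supply: P = 15 + Q/1, so P_min = 15
CS = (1/2) * 41/3 * (71/2 - 86/3) = 1681/36
PS = (1/2) * 41/3 * (86/3 - 15) = 1681/18
TS = CS + PS = 1681/36 + 1681/18 = 1681/12

1681/12


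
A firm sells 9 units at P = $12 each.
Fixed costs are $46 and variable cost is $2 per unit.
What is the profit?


Total Revenue = P * Q = 12 * 9 = $108
Total Cost = FC + VC*Q = 46 + 2*9 = $64
Profit = TR - TC = 108 - 64 = $44

$44


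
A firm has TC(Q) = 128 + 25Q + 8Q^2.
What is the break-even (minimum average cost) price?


AC(Q) = 128/Q + 25 + 8Q
To minimize: dAC/dQ = -128/Q^2 + 8 = 0
Q^2 = 128/8 = 16
Q* = 4
Min AC = 128/4 + 25 + 8*4
Min AC = 32 + 25 + 32 = 89

89


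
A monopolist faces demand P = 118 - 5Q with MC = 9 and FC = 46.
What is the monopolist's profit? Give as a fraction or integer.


MR = MC: 118 - 10Q = 9
Q* = 109/10
P* = 118 - 5*109/10 = 127/2
Profit = (P* - MC)*Q* - FC
= (127/2 - 9)*109/10 - 46
= 109/2*109/10 - 46
= 11881/20 - 46 = 10961/20

10961/20


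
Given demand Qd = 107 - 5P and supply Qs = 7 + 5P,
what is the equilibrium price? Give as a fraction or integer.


At equilibrium, Qd = Qs.
107 - 5P = 7 + 5P
107 - 7 = 5P + 5P
100 = 10P
P* = 100/10 = 10

10


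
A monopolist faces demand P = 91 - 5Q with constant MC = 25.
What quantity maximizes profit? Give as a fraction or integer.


TR = P*Q = (91 - 5Q)Q = 91Q - 5Q^2
MR = dTR/dQ = 91 - 10Q
Set MR = MC:
91 - 10Q = 25
66 = 10Q
Q* = 66/10 = 33/5

33/5


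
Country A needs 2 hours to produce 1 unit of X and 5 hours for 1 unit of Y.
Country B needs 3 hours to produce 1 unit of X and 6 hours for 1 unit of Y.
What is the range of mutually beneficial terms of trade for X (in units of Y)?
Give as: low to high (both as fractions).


Opportunity cost of X for Country A = hours_X / hours_Y = 2/5 = 2/5 units of Y
Opportunity cost of X for Country B = hours_X / hours_Y = 3/6 = 1/2 units of Y
Terms of trade must be between the two opportunity costs.
Range: 2/5 to 1/2

2/5 to 1/2


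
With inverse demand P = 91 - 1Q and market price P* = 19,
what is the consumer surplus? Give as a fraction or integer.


Maximum willingness to pay (at Q=0): P_max = 91
Quantity demanded at P* = 19:
Q* = (91 - 19)/1 = 72
CS = (1/2) * Q* * (P_max - P*)
CS = (1/2) * 72 * (91 - 19)
CS = (1/2) * 72 * 72 = 2592

2592


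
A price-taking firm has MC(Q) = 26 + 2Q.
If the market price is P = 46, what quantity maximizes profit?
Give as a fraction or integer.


In perfect competition, profit is maximized where P = MC.
46 = 26 + 2Q
20 = 2Q
Q* = 20/2 = 10

10


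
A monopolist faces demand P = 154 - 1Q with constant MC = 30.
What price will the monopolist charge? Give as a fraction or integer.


MR = 154 - 2Q
Set MR = MC: 154 - 2Q = 30
Q* = 62
Substitute into demand:
P* = 154 - 1*62 = 92

92


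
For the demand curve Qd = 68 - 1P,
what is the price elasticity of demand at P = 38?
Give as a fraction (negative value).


dQ/dP = -1
At P = 38: Q = 68 - 1*38 = 30
E = (dQ/dP)(P/Q) = (-1)(38/30) = -19/15

-19/15


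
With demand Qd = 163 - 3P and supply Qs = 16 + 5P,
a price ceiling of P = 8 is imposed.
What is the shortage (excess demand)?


At P = 8:
Qd = 163 - 3*8 = 139
Qs = 16 + 5*8 = 56
Shortage = Qd - Qs = 139 - 56 = 83

83


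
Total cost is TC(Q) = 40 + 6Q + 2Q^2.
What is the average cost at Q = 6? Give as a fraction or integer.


TC(6) = 40 + 6*6 + 2*6^2
TC(6) = 40 + 36 + 72 = 148
AC = TC/Q = 148/6 = 74/3

74/3


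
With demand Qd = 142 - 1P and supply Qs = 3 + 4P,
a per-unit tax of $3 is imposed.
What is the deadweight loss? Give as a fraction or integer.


Pre-tax equilibrium quantity: Q* = 571/5
Post-tax equilibrium quantity: Q_tax = 559/5
Reduction in quantity: Q* - Q_tax = 12/5
DWL = (1/2) * tax * (Q* - Q_tax)
DWL = (1/2) * 3 * 12/5 = 18/5

18/5


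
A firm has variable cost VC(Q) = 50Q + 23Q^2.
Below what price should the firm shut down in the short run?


AVC(Q) = VC(Q)/Q = 50 + 23Q
AVC is increasing in Q, so minimum AVC is at Q -> 0+.
Min AVC = 50
The firm should shut down if P < 50.

50


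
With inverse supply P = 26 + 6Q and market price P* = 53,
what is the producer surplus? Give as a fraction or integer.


Minimum supply price (at Q=0): P_min = 26
Quantity supplied at P* = 53:
Q* = (53 - 26)/6 = 9/2
PS = (1/2) * Q* * (P* - P_min)
PS = (1/2) * 9/2 * (53 - 26)
PS = (1/2) * 9/2 * 27 = 243/4

243/4


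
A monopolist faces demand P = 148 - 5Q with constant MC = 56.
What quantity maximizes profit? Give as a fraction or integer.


TR = P*Q = (148 - 5Q)Q = 148Q - 5Q^2
MR = dTR/dQ = 148 - 10Q
Set MR = MC:
148 - 10Q = 56
92 = 10Q
Q* = 92/10 = 46/5

46/5


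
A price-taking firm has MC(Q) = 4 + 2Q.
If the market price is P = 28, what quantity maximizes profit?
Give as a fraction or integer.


In perfect competition, profit is maximized where P = MC.
28 = 4 + 2Q
24 = 2Q
Q* = 24/2 = 12

12


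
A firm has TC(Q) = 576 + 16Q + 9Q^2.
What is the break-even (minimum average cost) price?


AC(Q) = 576/Q + 16 + 9Q
To minimize: dAC/dQ = -576/Q^2 + 9 = 0
Q^2 = 576/9 = 64
Q* = 8
Min AC = 576/8 + 16 + 9*8
Min AC = 72 + 16 + 72 = 160

160


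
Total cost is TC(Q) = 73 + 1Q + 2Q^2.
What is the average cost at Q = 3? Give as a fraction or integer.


TC(3) = 73 + 1*3 + 2*3^2
TC(3) = 73 + 3 + 18 = 94
AC = TC/Q = 94/3 = 94/3

94/3


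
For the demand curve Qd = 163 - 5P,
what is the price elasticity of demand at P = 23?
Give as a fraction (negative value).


dQ/dP = -5
At P = 23: Q = 163 - 5*23 = 48
E = (dQ/dP)(P/Q) = (-5)(23/48) = -115/48

-115/48


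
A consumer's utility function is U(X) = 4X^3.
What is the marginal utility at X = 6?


MU = dU/dX = 4*3*X^(3-1)
MU = 12*X^2
At X = 6:
MU = 12 * 6^2
MU = 12 * 36 = 432

432


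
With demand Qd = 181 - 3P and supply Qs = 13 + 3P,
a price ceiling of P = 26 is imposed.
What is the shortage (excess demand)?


At P = 26:
Qd = 181 - 3*26 = 103
Qs = 13 + 3*26 = 91
Shortage = Qd - Qs = 103 - 91 = 12

12


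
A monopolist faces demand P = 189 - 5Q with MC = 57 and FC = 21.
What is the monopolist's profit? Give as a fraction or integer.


MR = MC: 189 - 10Q = 57
Q* = 66/5
P* = 189 - 5*66/5 = 123
Profit = (P* - MC)*Q* - FC
= (123 - 57)*66/5 - 21
= 66*66/5 - 21
= 4356/5 - 21 = 4251/5

4251/5


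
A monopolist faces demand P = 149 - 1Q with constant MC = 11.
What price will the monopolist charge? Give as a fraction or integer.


MR = 149 - 2Q
Set MR = MC: 149 - 2Q = 11
Q* = 69
Substitute into demand:
P* = 149 - 1*69 = 80

80


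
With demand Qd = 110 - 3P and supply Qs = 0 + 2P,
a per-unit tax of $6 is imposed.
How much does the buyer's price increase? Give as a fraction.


With a per-unit tax, the buyer's price increase depends on relative slopes.
Supply slope: d = 2, Demand slope: b = 3
Buyer's price increase = d * tax / (b + d)
= 2 * 6 / (3 + 2)
= 12 / 5 = 12/5

12/5


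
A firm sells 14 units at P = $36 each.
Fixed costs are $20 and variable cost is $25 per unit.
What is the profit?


Total Revenue = P * Q = 36 * 14 = $504
Total Cost = FC + VC*Q = 20 + 25*14 = $370
Profit = TR - TC = 504 - 370 = $134

$134


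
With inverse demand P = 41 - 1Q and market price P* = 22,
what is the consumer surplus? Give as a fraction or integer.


Maximum willingness to pay (at Q=0): P_max = 41
Quantity demanded at P* = 22:
Q* = (41 - 22)/1 = 19
CS = (1/2) * Q* * (P_max - P*)
CS = (1/2) * 19 * (41 - 22)
CS = (1/2) * 19 * 19 = 361/2

361/2


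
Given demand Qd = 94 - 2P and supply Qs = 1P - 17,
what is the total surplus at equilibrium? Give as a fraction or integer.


Find equilibrium: 94 - 2P = 1P - 17
94 + 17 = 3P
P* = 111/3 = 37
Q* = 1*37 - 17 = 20
Inverse demand: P = 47 - Q/2, so P_max = 47
Inverse supply: P = 17 + Q/1, so P_min = 17
CS = (1/2) * 20 * (47 - 37) = 100
PS = (1/2) * 20 * (37 - 17) = 200
TS = CS + PS = 100 + 200 = 300

300


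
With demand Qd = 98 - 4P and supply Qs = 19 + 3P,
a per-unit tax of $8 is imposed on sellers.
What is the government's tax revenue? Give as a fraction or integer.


With tax on sellers, new supply: Qs' = 19 + 3(P - 8)
= 3P - 5
New equilibrium quantity:
Q_new = 274/7
Tax revenue = tax * Q_new = 8 * 274/7 = 2192/7

2192/7


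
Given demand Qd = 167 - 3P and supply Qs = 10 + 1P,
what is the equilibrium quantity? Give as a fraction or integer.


First find equilibrium price:
167 - 3P = 10 + 1P
P* = 157/4 = 157/4
Then substitute into demand:
Q* = 167 - 3 * 157/4 = 197/4

197/4


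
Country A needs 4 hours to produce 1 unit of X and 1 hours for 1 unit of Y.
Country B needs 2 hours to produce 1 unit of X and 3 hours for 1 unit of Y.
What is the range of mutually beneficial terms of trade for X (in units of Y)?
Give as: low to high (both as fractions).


Opportunity cost of X for Country A = hours_X / hours_Y = 4/1 = 4 units of Y
Opportunity cost of X for Country B = hours_X / hours_Y = 2/3 = 2/3 units of Y
Terms of trade must be between the two opportunity costs.
Range: 2/3 to 4

2/3 to 4


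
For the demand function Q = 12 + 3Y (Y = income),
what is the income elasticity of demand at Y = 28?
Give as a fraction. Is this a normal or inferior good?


dQ/dY = 3
At Y = 28: Q = 12 + 3*28 = 96
Ey = (dQ/dY)(Y/Q) = 3 * 28 / 96 = 7/8
Since Ey > 0, this is a normal good.

7/8 (normal good)


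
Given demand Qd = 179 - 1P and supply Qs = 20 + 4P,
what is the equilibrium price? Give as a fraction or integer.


At equilibrium, Qd = Qs.
179 - 1P = 20 + 4P
179 - 20 = 1P + 4P
159 = 5P
P* = 159/5 = 159/5

159/5


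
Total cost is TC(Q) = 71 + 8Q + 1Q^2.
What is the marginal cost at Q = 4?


MC = dTC/dQ = 8 + 2*1*Q
At Q = 4:
MC = 8 + 2*4
MC = 8 + 8 = 16

16


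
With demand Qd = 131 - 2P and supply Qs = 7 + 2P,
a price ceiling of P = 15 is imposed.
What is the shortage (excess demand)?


At P = 15:
Qd = 131 - 2*15 = 101
Qs = 7 + 2*15 = 37
Shortage = Qd - Qs = 101 - 37 = 64

64


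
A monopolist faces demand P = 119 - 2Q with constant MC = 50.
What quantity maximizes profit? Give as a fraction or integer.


TR = P*Q = (119 - 2Q)Q = 119Q - 2Q^2
MR = dTR/dQ = 119 - 4Q
Set MR = MC:
119 - 4Q = 50
69 = 4Q
Q* = 69/4 = 69/4

69/4


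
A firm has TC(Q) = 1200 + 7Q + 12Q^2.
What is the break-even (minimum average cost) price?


AC(Q) = 1200/Q + 7 + 12Q
To minimize: dAC/dQ = -1200/Q^2 + 12 = 0
Q^2 = 1200/12 = 100
Q* = 10
Min AC = 1200/10 + 7 + 12*10
Min AC = 120 + 7 + 120 = 247

247


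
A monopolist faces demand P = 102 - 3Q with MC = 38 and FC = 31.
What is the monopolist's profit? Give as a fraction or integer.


MR = MC: 102 - 6Q = 38
Q* = 32/3
P* = 102 - 3*32/3 = 70
Profit = (P* - MC)*Q* - FC
= (70 - 38)*32/3 - 31
= 32*32/3 - 31
= 1024/3 - 31 = 931/3

931/3


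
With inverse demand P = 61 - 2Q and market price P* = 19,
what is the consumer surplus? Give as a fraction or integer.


Maximum willingness to pay (at Q=0): P_max = 61
Quantity demanded at P* = 19:
Q* = (61 - 19)/2 = 21
CS = (1/2) * Q* * (P_max - P*)
CS = (1/2) * 21 * (61 - 19)
CS = (1/2) * 21 * 42 = 441

441


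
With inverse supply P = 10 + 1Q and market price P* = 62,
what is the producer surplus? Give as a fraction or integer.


Minimum supply price (at Q=0): P_min = 10
Quantity supplied at P* = 62:
Q* = (62 - 10)/1 = 52
PS = (1/2) * Q* * (P* - P_min)
PS = (1/2) * 52 * (62 - 10)
PS = (1/2) * 52 * 52 = 1352

1352


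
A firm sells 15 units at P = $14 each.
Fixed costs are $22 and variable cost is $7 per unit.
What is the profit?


Total Revenue = P * Q = 14 * 15 = $210
Total Cost = FC + VC*Q = 22 + 7*15 = $127
Profit = TR - TC = 210 - 127 = $83

$83


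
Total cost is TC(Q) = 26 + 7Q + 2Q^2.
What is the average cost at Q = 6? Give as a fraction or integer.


TC(6) = 26 + 7*6 + 2*6^2
TC(6) = 26 + 42 + 72 = 140
AC = TC/Q = 140/6 = 70/3

70/3


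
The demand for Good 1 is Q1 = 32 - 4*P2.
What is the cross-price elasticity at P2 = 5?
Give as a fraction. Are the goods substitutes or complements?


dQ1/dP2 = -4
At P2 = 5: Q1 = 32 - 4*5 = 12
Exy = (dQ1/dP2)(P2/Q1) = -4 * 5 / 12 = -5/3
Since Exy < 0, the goods are complements.

-5/3 (complements)


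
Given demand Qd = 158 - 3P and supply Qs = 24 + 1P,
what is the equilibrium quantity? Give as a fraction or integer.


First find equilibrium price:
158 - 3P = 24 + 1P
P* = 134/4 = 67/2
Then substitute into demand:
Q* = 158 - 3 * 67/2 = 115/2

115/2


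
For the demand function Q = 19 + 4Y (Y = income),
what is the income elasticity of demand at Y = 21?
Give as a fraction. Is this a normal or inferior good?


dQ/dY = 4
At Y = 21: Q = 19 + 4*21 = 103
Ey = (dQ/dY)(Y/Q) = 4 * 21 / 103 = 84/103
Since Ey > 0, this is a normal good.

84/103 (normal good)


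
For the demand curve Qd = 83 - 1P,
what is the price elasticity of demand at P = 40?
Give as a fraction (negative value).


dQ/dP = -1
At P = 40: Q = 83 - 1*40 = 43
E = (dQ/dP)(P/Q) = (-1)(40/43) = -40/43

-40/43


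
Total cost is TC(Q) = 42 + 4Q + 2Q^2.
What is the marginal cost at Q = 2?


MC = dTC/dQ = 4 + 2*2*Q
At Q = 2:
MC = 4 + 4*2
MC = 4 + 8 = 12

12


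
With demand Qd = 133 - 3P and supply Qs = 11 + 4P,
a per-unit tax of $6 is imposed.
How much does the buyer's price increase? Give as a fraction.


With a per-unit tax, the buyer's price increase depends on relative slopes.
Supply slope: d = 4, Demand slope: b = 3
Buyer's price increase = d * tax / (b + d)
= 4 * 6 / (3 + 4)
= 24 / 7 = 24/7

24/7


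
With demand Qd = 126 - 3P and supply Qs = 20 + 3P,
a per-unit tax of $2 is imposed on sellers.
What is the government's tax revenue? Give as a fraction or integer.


With tax on sellers, new supply: Qs' = 20 + 3(P - 2)
= 14 + 3P
New equilibrium quantity:
Q_new = 70
Tax revenue = tax * Q_new = 2 * 70 = 140

140


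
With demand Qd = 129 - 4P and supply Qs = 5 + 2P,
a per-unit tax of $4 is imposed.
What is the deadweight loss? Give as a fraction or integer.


Pre-tax equilibrium quantity: Q* = 139/3
Post-tax equilibrium quantity: Q_tax = 41
Reduction in quantity: Q* - Q_tax = 16/3
DWL = (1/2) * tax * (Q* - Q_tax)
DWL = (1/2) * 4 * 16/3 = 32/3

32/3


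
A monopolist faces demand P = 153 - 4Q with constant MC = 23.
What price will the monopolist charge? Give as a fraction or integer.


MR = 153 - 8Q
Set MR = MC: 153 - 8Q = 23
Q* = 65/4
Substitute into demand:
P* = 153 - 4*65/4 = 88

88


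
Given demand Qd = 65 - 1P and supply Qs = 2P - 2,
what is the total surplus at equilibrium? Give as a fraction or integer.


Find equilibrium: 65 - 1P = 2P - 2
65 + 2 = 3P
P* = 67/3 = 67/3
Q* = 2*67/3 - 2 = 128/3
Inverse demand: P = 65 - Q/1, so P_max = 65
Inverse supply: P = 1 + Q/2, so P_min = 1
CS = (1/2) * 128/3 * (65 - 67/3) = 8192/9
PS = (1/2) * 128/3 * (67/3 - 1) = 4096/9
TS = CS + PS = 8192/9 + 4096/9 = 4096/3

4096/3


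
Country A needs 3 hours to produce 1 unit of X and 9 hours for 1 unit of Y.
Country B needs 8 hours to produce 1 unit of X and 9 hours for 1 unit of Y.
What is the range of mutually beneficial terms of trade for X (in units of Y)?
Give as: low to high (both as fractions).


Opportunity cost of X for Country A = hours_X / hours_Y = 3/9 = 1/3 units of Y
Opportunity cost of X for Country B = hours_X / hours_Y = 8/9 = 8/9 units of Y
Terms of trade must be between the two opportunity costs.
Range: 1/3 to 8/9

1/3 to 8/9


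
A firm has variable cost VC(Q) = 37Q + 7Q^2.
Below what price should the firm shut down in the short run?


AVC(Q) = VC(Q)/Q = 37 + 7Q
AVC is increasing in Q, so minimum AVC is at Q -> 0+.
Min AVC = 37
The firm should shut down if P < 37.

37


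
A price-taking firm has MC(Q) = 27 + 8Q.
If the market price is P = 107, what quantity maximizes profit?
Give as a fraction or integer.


In perfect competition, profit is maximized where P = MC.
107 = 27 + 8Q
80 = 8Q
Q* = 80/8 = 10

10


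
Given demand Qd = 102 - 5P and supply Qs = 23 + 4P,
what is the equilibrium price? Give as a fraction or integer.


At equilibrium, Qd = Qs.
102 - 5P = 23 + 4P
102 - 23 = 5P + 4P
79 = 9P
P* = 79/9 = 79/9

79/9


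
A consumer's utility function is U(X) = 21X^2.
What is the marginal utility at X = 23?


MU = dU/dX = 21*2*X^(2-1)
MU = 42*X^1
At X = 23:
MU = 42 * 23^1
MU = 42 * 23 = 966

966


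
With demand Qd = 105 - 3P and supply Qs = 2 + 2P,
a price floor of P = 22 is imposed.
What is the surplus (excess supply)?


At P = 22:
Qd = 105 - 3*22 = 39
Qs = 2 + 2*22 = 46
Surplus = Qs - Qd = 46 - 39 = 7

7


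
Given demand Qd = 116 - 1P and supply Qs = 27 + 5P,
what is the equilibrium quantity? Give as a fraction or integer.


First find equilibrium price:
116 - 1P = 27 + 5P
P* = 89/6 = 89/6
Then substitute into demand:
Q* = 116 - 1 * 89/6 = 607/6

607/6


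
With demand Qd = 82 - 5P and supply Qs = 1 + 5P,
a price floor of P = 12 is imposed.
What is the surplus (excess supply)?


At P = 12:
Qd = 82 - 5*12 = 22
Qs = 1 + 5*12 = 61
Surplus = Qs - Qd = 61 - 22 = 39

39


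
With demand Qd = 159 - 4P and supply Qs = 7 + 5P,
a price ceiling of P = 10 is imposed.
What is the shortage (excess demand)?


At P = 10:
Qd = 159 - 4*10 = 119
Qs = 7 + 5*10 = 57
Shortage = Qd - Qs = 119 - 57 = 62

62


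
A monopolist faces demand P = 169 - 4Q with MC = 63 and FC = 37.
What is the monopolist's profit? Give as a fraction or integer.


MR = MC: 169 - 8Q = 63
Q* = 53/4
P* = 169 - 4*53/4 = 116
Profit = (P* - MC)*Q* - FC
= (116 - 63)*53/4 - 37
= 53*53/4 - 37
= 2809/4 - 37 = 2661/4

2661/4


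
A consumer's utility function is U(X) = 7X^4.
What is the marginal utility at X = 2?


MU = dU/dX = 7*4*X^(4-1)
MU = 28*X^3
At X = 2:
MU = 28 * 2^3
MU = 28 * 8 = 224

224


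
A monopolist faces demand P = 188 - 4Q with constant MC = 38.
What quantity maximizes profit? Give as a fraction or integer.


TR = P*Q = (188 - 4Q)Q = 188Q - 4Q^2
MR = dTR/dQ = 188 - 8Q
Set MR = MC:
188 - 8Q = 38
150 = 8Q
Q* = 150/8 = 75/4

75/4


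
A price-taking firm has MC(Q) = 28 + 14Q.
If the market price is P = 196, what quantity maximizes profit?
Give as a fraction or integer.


In perfect competition, profit is maximized where P = MC.
196 = 28 + 14Q
168 = 14Q
Q* = 168/14 = 12

12


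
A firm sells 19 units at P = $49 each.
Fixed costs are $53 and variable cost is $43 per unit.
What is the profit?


Total Revenue = P * Q = 49 * 19 = $931
Total Cost = FC + VC*Q = 53 + 43*19 = $870
Profit = TR - TC = 931 - 870 = $61

$61


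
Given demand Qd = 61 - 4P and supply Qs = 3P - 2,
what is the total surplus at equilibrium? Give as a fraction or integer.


Find equilibrium: 61 - 4P = 3P - 2
61 + 2 = 7P
P* = 63/7 = 9
Q* = 3*9 - 2 = 25
Inverse demand: P = 61/4 - Q/4, so P_max = 61/4
Inverse supply: P = 2/3 + Q/3, so P_min = 2/3
CS = (1/2) * 25 * (61/4 - 9) = 625/8
PS = (1/2) * 25 * (9 - 2/3) = 625/6
TS = CS + PS = 625/8 + 625/6 = 4375/24

4375/24


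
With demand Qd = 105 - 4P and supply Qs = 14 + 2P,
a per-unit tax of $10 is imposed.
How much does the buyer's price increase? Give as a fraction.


With a per-unit tax, the buyer's price increase depends on relative slopes.
Supply slope: d = 2, Demand slope: b = 4
Buyer's price increase = d * tax / (b + d)
= 2 * 10 / (4 + 2)
= 20 / 6 = 10/3

10/3


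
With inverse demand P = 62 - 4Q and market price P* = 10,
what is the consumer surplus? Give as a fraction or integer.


Maximum willingness to pay (at Q=0): P_max = 62
Quantity demanded at P* = 10:
Q* = (62 - 10)/4 = 13
CS = (1/2) * Q* * (P_max - P*)
CS = (1/2) * 13 * (62 - 10)
CS = (1/2) * 13 * 52 = 338

338


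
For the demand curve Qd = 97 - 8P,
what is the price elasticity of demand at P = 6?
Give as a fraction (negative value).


dQ/dP = -8
At P = 6: Q = 97 - 8*6 = 49
E = (dQ/dP)(P/Q) = (-8)(6/49) = -48/49

-48/49


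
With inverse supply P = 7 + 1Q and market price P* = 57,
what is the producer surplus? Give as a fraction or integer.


Minimum supply price (at Q=0): P_min = 7
Quantity supplied at P* = 57:
Q* = (57 - 7)/1 = 50
PS = (1/2) * Q* * (P* - P_min)
PS = (1/2) * 50 * (57 - 7)
PS = (1/2) * 50 * 50 = 1250

1250


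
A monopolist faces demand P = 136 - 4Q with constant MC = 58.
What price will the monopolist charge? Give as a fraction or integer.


MR = 136 - 8Q
Set MR = MC: 136 - 8Q = 58
Q* = 39/4
Substitute into demand:
P* = 136 - 4*39/4 = 97

97


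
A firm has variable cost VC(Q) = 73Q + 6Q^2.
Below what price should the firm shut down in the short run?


AVC(Q) = VC(Q)/Q = 73 + 6Q
AVC is increasing in Q, so minimum AVC is at Q -> 0+.
Min AVC = 73
The firm should shut down if P < 73.

73


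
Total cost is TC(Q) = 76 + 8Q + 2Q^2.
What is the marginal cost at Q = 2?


MC = dTC/dQ = 8 + 2*2*Q
At Q = 2:
MC = 8 + 4*2
MC = 8 + 8 = 16

16


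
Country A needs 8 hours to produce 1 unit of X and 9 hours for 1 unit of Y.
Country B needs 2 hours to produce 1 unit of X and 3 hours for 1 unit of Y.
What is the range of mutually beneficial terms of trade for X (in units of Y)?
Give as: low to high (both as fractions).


Opportunity cost of X for Country A = hours_X / hours_Y = 8/9 = 8/9 units of Y
Opportunity cost of X for Country B = hours_X / hours_Y = 2/3 = 2/3 units of Y
Terms of trade must be between the two opportunity costs.
Range: 2/3 to 8/9

2/3 to 8/9


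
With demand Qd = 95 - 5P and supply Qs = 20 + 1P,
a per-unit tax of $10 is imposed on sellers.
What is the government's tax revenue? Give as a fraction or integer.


With tax on sellers, new supply: Qs' = 20 + 1(P - 10)
= 10 + 1P
New equilibrium quantity:
Q_new = 145/6
Tax revenue = tax * Q_new = 10 * 145/6 = 725/3

725/3


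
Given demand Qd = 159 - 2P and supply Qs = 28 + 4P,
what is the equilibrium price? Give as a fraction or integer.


At equilibrium, Qd = Qs.
159 - 2P = 28 + 4P
159 - 28 = 2P + 4P
131 = 6P
P* = 131/6 = 131/6

131/6


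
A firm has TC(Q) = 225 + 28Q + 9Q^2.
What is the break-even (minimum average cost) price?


AC(Q) = 225/Q + 28 + 9Q
To minimize: dAC/dQ = -225/Q^2 + 9 = 0
Q^2 = 225/9 = 25
Q* = 5
Min AC = 225/5 + 28 + 9*5
Min AC = 45 + 28 + 45 = 118

118


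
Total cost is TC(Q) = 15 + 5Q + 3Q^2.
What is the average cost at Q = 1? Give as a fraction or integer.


TC(1) = 15 + 5*1 + 3*1^2
TC(1) = 15 + 5 + 3 = 23
AC = TC/Q = 23/1 = 23

23


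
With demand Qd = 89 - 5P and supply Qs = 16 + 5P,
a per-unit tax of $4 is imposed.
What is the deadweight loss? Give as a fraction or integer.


Pre-tax equilibrium quantity: Q* = 105/2
Post-tax equilibrium quantity: Q_tax = 85/2
Reduction in quantity: Q* - Q_tax = 10
DWL = (1/2) * tax * (Q* - Q_tax)
DWL = (1/2) * 4 * 10 = 20

20


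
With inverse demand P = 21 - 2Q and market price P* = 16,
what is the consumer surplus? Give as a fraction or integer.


Maximum willingness to pay (at Q=0): P_max = 21
Quantity demanded at P* = 16:
Q* = (21 - 16)/2 = 5/2
CS = (1/2) * Q* * (P_max - P*)
CS = (1/2) * 5/2 * (21 - 16)
CS = (1/2) * 5/2 * 5 = 25/4

25/4


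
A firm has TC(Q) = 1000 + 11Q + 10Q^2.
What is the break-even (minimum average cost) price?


AC(Q) = 1000/Q + 11 + 10Q
To minimize: dAC/dQ = -1000/Q^2 + 10 = 0
Q^2 = 1000/10 = 100
Q* = 10
Min AC = 1000/10 + 11 + 10*10
Min AC = 100 + 11 + 100 = 211

211


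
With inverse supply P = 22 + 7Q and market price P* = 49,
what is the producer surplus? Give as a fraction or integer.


Minimum supply price (at Q=0): P_min = 22
Quantity supplied at P* = 49:
Q* = (49 - 22)/7 = 27/7
PS = (1/2) * Q* * (P* - P_min)
PS = (1/2) * 27/7 * (49 - 22)
PS = (1/2) * 27/7 * 27 = 729/14

729/14


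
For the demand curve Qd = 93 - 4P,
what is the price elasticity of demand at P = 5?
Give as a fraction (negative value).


dQ/dP = -4
At P = 5: Q = 93 - 4*5 = 73
E = (dQ/dP)(P/Q) = (-4)(5/73) = -20/73

-20/73


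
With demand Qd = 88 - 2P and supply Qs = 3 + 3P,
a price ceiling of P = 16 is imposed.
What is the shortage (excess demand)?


At P = 16:
Qd = 88 - 2*16 = 56
Qs = 3 + 3*16 = 51
Shortage = Qd - Qs = 56 - 51 = 5

5


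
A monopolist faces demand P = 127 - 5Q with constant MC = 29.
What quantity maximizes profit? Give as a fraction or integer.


TR = P*Q = (127 - 5Q)Q = 127Q - 5Q^2
MR = dTR/dQ = 127 - 10Q
Set MR = MC:
127 - 10Q = 29
98 = 10Q
Q* = 98/10 = 49/5

49/5


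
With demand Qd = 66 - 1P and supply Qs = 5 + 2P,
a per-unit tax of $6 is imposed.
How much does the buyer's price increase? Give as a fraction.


With a per-unit tax, the buyer's price increase depends on relative slopes.
Supply slope: d = 2, Demand slope: b = 1
Buyer's price increase = d * tax / (b + d)
= 2 * 6 / (1 + 2)
= 12 / 3 = 4

4


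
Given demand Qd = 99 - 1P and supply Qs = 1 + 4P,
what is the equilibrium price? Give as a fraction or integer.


At equilibrium, Qd = Qs.
99 - 1P = 1 + 4P
99 - 1 = 1P + 4P
98 = 5P
P* = 98/5 = 98/5

98/5


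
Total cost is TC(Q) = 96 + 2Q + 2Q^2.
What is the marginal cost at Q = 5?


MC = dTC/dQ = 2 + 2*2*Q
At Q = 5:
MC = 2 + 4*5
MC = 2 + 20 = 22

22


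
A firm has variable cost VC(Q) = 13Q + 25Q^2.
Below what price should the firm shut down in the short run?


AVC(Q) = VC(Q)/Q = 13 + 25Q
AVC is increasing in Q, so minimum AVC is at Q -> 0+.
Min AVC = 13
The firm should shut down if P < 13.

13


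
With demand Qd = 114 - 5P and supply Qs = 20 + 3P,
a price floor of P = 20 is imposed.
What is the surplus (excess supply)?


At P = 20:
Qd = 114 - 5*20 = 14
Qs = 20 + 3*20 = 80
Surplus = Qs - Qd = 80 - 14 = 66

66


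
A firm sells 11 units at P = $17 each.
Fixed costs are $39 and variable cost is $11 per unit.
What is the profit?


Total Revenue = P * Q = 17 * 11 = $187
Total Cost = FC + VC*Q = 39 + 11*11 = $160
Profit = TR - TC = 187 - 160 = $27

$27


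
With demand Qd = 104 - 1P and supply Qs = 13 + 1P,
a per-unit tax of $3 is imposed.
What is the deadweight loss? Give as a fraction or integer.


Pre-tax equilibrium quantity: Q* = 117/2
Post-tax equilibrium quantity: Q_tax = 57
Reduction in quantity: Q* - Q_tax = 3/2
DWL = (1/2) * tax * (Q* - Q_tax)
DWL = (1/2) * 3 * 3/2 = 9/4

9/4


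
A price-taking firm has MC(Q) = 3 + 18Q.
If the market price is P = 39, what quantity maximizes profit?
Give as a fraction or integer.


In perfect competition, profit is maximized where P = MC.
39 = 3 + 18Q
36 = 18Q
Q* = 36/18 = 2

2


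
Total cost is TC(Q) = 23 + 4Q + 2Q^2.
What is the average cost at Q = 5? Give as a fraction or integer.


TC(5) = 23 + 4*5 + 2*5^2
TC(5) = 23 + 20 + 50 = 93
AC = TC/Q = 93/5 = 93/5

93/5


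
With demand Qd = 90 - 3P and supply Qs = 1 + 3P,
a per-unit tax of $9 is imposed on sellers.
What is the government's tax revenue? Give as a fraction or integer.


With tax on sellers, new supply: Qs' = 1 + 3(P - 9)
= 3P - 26
New equilibrium quantity:
Q_new = 32
Tax revenue = tax * Q_new = 9 * 32 = 288

288


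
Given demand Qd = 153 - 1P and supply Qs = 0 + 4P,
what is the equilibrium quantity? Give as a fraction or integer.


First find equilibrium price:
153 - 1P = 0 + 4P
P* = 153/5 = 153/5
Then substitute into demand:
Q* = 153 - 1 * 153/5 = 612/5

612/5


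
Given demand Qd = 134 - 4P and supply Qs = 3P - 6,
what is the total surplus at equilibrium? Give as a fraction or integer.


Find equilibrium: 134 - 4P = 3P - 6
134 + 6 = 7P
P* = 140/7 = 20
Q* = 3*20 - 6 = 54
Inverse demand: P = 67/2 - Q/4, so P_max = 67/2
Inverse supply: P = 2 + Q/3, so P_min = 2
CS = (1/2) * 54 * (67/2 - 20) = 729/2
PS = (1/2) * 54 * (20 - 2) = 486
TS = CS + PS = 729/2 + 486 = 1701/2

1701/2


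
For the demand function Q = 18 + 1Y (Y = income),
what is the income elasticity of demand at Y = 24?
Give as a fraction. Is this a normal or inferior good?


dQ/dY = 1
At Y = 24: Q = 18 + 1*24 = 42
Ey = (dQ/dY)(Y/Q) = 1 * 24 / 42 = 4/7
Since Ey > 0, this is a normal good.

4/7 (normal good)


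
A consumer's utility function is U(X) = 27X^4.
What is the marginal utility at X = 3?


MU = dU/dX = 27*4*X^(4-1)
MU = 108*X^3
At X = 3:
MU = 108 * 3^3
MU = 108 * 27 = 2916

2916


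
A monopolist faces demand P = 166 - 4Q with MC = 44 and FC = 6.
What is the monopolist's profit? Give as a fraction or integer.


MR = MC: 166 - 8Q = 44
Q* = 61/4
P* = 166 - 4*61/4 = 105
Profit = (P* - MC)*Q* - FC
= (105 - 44)*61/4 - 6
= 61*61/4 - 6
= 3721/4 - 6 = 3697/4

3697/4


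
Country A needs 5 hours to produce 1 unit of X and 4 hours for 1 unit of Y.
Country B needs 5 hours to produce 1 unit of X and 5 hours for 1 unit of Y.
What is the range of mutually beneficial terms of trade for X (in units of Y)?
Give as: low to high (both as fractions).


Opportunity cost of X for Country A = hours_X / hours_Y = 5/4 = 5/4 units of Y
Opportunity cost of X for Country B = hours_X / hours_Y = 5/5 = 1 units of Y
Terms of trade must be between the two opportunity costs.
Range: 1 to 5/4

1 to 5/4


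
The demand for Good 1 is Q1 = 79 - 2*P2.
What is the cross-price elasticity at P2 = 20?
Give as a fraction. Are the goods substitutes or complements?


dQ1/dP2 = -2
At P2 = 20: Q1 = 79 - 2*20 = 39
Exy = (dQ1/dP2)(P2/Q1) = -2 * 20 / 39 = -40/39
Since Exy < 0, the goods are complements.

-40/39 (complements)


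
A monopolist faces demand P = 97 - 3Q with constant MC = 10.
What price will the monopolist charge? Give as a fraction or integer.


MR = 97 - 6Q
Set MR = MC: 97 - 6Q = 10
Q* = 29/2
Substitute into demand:
P* = 97 - 3*29/2 = 107/2

107/2


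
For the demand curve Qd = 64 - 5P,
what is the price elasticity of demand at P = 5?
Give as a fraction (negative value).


dQ/dP = -5
At P = 5: Q = 64 - 5*5 = 39
E = (dQ/dP)(P/Q) = (-5)(5/39) = -25/39

-25/39


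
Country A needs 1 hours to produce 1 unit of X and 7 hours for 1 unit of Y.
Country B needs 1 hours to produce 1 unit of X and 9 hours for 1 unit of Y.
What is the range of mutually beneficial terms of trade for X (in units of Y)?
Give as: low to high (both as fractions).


Opportunity cost of X for Country A = hours_X / hours_Y = 1/7 = 1/7 units of Y
Opportunity cost of X for Country B = hours_X / hours_Y = 1/9 = 1/9 units of Y
Terms of trade must be between the two opportunity costs.
Range: 1/9 to 1/7

1/9 to 1/7


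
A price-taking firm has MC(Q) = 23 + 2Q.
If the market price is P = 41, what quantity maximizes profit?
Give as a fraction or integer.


In perfect competition, profit is maximized where P = MC.
41 = 23 + 2Q
18 = 2Q
Q* = 18/2 = 9

9


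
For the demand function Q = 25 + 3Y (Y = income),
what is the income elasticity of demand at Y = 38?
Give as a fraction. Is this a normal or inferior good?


dQ/dY = 3
At Y = 38: Q = 25 + 3*38 = 139
Ey = (dQ/dY)(Y/Q) = 3 * 38 / 139 = 114/139
Since Ey > 0, this is a normal good.

114/139 (normal good)


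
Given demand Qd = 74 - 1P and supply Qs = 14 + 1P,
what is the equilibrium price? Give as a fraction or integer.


At equilibrium, Qd = Qs.
74 - 1P = 14 + 1P
74 - 14 = 1P + 1P
60 = 2P
P* = 60/2 = 30

30


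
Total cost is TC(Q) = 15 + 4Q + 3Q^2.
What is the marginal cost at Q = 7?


MC = dTC/dQ = 4 + 2*3*Q
At Q = 7:
MC = 4 + 6*7
MC = 4 + 42 = 46

46


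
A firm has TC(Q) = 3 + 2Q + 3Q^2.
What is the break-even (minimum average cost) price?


AC(Q) = 3/Q + 2 + 3Q
To minimize: dAC/dQ = -3/Q^2 + 3 = 0
Q^2 = 3/3 = 1
Q* = 1
Min AC = 3/1 + 2 + 3*1
Min AC = 3 + 2 + 3 = 8

8


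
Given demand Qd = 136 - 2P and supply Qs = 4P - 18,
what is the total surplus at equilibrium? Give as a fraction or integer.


Find equilibrium: 136 - 2P = 4P - 18
136 + 18 = 6P
P* = 154/6 = 77/3
Q* = 4*77/3 - 18 = 254/3
Inverse demand: P = 68 - Q/2, so P_max = 68
Inverse supply: P = 9/2 + Q/4, so P_min = 9/2
CS = (1/2) * 254/3 * (68 - 77/3) = 16129/9
PS = (1/2) * 254/3 * (77/3 - 9/2) = 16129/18
TS = CS + PS = 16129/9 + 16129/18 = 16129/6

16129/6


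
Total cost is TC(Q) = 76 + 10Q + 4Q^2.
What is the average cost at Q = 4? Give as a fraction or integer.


TC(4) = 76 + 10*4 + 4*4^2
TC(4) = 76 + 40 + 64 = 180
AC = TC/Q = 180/4 = 45

45
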